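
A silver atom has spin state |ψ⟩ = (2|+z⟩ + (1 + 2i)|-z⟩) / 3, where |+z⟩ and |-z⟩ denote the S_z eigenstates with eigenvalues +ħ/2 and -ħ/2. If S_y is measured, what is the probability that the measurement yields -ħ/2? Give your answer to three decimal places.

|-y⟩ = (|+z⟩ - i|-z⟩)/√2, so ⟨-y|ψ⟩ = (i) / (√2·3).
P = |i|² / 18 = 1/18.

0.056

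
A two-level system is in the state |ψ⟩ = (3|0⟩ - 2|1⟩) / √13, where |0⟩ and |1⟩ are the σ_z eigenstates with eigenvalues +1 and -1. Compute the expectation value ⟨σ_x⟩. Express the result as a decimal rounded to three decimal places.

⟨σ_x⟩ = 2 Re(a* b)/(|a|²+|b|²) with a = 3, b = -2.
a* b = -6, so ⟨σ_x⟩ = -12/13.

-0.923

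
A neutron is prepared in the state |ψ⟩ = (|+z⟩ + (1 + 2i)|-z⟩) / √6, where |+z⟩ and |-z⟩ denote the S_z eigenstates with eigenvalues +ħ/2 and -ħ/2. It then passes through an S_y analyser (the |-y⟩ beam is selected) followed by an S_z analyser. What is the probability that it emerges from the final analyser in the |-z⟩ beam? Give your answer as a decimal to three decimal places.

0.083

First analyser (S_y): P(|-y⟩) = |⟨-y|ψ⟩|² = 2/12.
After stage 1 the state is |-y⟩; P(|-z⟩) = |⟨-z|-y⟩|² = 1/2.
Joint probability = 2/12 × 1/2 = 0.083.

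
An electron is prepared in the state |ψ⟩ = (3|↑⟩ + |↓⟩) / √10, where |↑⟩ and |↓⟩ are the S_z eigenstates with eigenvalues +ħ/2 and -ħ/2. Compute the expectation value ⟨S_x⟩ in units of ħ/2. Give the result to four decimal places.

⟨σ_x⟩ = 2 Re(a* b)/(|a|²+|b|²) with a = 3, b = 1.
a* b = 3, so ⟨σ_x⟩ = 6/10.
⟨S_x⟩ = (ħ/2)·⟨σ_x⟩.

0.6000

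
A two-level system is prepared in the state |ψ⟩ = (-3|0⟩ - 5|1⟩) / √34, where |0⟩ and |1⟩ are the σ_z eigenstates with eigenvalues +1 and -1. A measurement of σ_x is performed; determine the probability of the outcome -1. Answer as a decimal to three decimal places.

|-x⟩ = (|0⟩ - |1⟩)/√2, so ⟨-x|ψ⟩ = (2) / (√2·√34).
P = |2|² / 68 = 4/68.

0.059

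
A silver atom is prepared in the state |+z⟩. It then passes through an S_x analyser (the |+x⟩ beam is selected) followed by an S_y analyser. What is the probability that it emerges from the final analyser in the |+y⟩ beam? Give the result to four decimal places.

0.2500

First analyser (S_x): from |+z⟩, P(|+x⟩) = 1/2.
After stage 1 the state is |+x⟩; P(|+y⟩) = |⟨+y|+x⟩|² = 1/2.
Joint probability = 1/2 × 1/2 = 0.2500.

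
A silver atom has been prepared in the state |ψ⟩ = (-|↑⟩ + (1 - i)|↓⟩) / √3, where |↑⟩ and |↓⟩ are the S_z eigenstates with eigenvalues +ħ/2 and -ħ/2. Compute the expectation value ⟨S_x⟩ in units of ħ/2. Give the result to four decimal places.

-0.6667

⟨σ_x⟩ = 2 Re(a* b)/(|a|²+|b|²) with a = -1, b = (1 - i).
a* b = (-1 + i), so ⟨σ_x⟩ = -2/3.
⟨S_x⟩ = (ħ/2)·⟨σ_x⟩.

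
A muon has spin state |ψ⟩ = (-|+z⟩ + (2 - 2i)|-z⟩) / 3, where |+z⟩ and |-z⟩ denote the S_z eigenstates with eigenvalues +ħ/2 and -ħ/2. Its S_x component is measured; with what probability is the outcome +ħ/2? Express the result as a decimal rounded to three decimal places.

|+x⟩ = (|+z⟩ + |-z⟩)/√2, so ⟨+x|ψ⟩ = (1 - 2i) / (√2·3).
P = |1 - 2i|² / 18 = 5/18.

0.278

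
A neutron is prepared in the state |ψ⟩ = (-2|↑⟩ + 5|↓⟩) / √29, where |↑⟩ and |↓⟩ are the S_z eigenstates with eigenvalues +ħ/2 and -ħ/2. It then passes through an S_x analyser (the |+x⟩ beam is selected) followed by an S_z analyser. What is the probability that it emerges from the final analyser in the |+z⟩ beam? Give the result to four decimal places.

0.0776

First analyser (S_x): P(|+x⟩) = |⟨+x|ψ⟩|² = 9/58.
After stage 1 the state is |+x⟩; P(|+z⟩) = |⟨+z|+x⟩|² = 1/2.
Joint probability = 9/58 × 1/2 = 0.0776.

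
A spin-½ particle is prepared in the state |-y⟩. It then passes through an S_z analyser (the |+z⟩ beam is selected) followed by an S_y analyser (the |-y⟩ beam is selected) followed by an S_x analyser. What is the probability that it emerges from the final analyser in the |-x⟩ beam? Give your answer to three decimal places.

First analyser (S_z): from |-y⟩, P(|+z⟩) = 1/2.
After stage 1 the state is |+z⟩; P(|-y⟩) = |⟨-y|+z⟩|² = 1/2.
After stage 2 the state is |-y⟩; P(|-x⟩) = |⟨-x|-y⟩|² = 1/2.
Joint probability = 1/2 × 1/2 × 1/2 = 0.125.

0.125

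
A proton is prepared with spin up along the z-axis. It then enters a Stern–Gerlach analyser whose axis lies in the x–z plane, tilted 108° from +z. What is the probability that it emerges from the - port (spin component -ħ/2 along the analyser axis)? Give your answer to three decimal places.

For spin-½, the probability of finding spin-up along an axis at angle θ to the initial spin direction is cos²(θ/2); spin-down is sin²(θ/2).
θ = 108°, so P = sin²(54°) ≈ 0.655.

0.655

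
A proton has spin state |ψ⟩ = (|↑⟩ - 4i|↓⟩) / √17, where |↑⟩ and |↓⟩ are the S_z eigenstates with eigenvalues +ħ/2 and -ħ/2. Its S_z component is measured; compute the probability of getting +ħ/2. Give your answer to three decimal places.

The +ħ/2 outcome corresponds to |↑⟩. Its amplitude in |ψ⟩ is 1/√17.
P = |1|² / 17 = 1/17.

0.059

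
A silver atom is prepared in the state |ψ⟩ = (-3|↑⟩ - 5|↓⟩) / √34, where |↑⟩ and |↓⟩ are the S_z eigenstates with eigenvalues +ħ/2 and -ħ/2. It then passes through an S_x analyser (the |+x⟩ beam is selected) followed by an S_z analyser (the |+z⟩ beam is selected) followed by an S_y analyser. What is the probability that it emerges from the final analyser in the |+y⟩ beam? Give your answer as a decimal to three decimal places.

First analyser (S_x): P(|+x⟩) = |⟨+x|ψ⟩|² = 64/68.
After stage 1 the state is |+x⟩; P(|+z⟩) = |⟨+z|+x⟩|² = 1/2.
After stage 2 the state is |+z⟩; P(|+y⟩) = |⟨+y|+z⟩|² = 1/2.
Joint probability = 64/68 × 1/2 × 1/2 = 0.235.

0.235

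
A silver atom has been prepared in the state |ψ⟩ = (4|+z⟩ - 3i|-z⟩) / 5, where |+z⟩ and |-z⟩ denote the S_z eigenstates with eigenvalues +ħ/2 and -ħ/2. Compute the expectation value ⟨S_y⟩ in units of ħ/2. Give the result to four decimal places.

-0.9600

⟨σ_y⟩ = 2 Im(a* b)/(|a|²+|b|²) with a = 4, b = -3i.
a* b = -12i, so ⟨σ_y⟩ = -24/25.
⟨S_y⟩ = (ħ/2)·⟨σ_y⟩.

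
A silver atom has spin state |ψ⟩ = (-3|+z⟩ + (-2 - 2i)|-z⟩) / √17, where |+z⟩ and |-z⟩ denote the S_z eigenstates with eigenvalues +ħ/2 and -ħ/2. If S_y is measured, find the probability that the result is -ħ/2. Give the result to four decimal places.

|-y⟩ = (|+z⟩ - i|-z⟩)/√2, so ⟨-y|ψ⟩ = (-1 - 2i) / (√2·√17).
P = |-1 - 2i|² / 34 = 5/34.

0.1471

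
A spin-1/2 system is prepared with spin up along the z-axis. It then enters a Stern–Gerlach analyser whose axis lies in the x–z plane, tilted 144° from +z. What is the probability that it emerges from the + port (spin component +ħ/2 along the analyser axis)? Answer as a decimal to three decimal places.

0.095

For spin-½, the probability of finding spin-up along an axis at angle θ to the initial spin direction is cos²(θ/2); spin-down is sin²(θ/2).
θ = 144°, so P = cos²(72°) ≈ 0.095.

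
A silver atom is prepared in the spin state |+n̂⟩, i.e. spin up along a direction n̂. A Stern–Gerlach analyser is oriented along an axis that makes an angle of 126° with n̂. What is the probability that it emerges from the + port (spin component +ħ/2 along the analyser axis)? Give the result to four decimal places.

For spin-½, the probability of finding spin-up along an axis at angle θ to the initial spin direction is cos²(θ/2); spin-down is sin²(θ/2).
θ = 126°, so P = cos²(63°) ≈ 0.2061.

0.2061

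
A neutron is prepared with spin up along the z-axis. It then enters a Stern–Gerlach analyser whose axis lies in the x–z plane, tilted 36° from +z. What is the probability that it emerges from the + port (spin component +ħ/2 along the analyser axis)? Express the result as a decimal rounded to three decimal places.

For spin-½, the probability of finding spin-up along an axis at angle θ to the initial spin direction is cos²(θ/2); spin-down is sin²(θ/2).
θ = 36°, so P = cos²(18°) ≈ 0.905.

0.905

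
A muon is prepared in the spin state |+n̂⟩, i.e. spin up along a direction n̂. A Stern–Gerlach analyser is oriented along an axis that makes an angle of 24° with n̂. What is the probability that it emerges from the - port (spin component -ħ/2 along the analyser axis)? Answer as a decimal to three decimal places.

0.043

For spin-½, the probability of finding spin-up along an axis at angle θ to the initial spin direction is cos²(θ/2); spin-down is sin²(θ/2).
θ = 24°, so P = sin²(12°) ≈ 0.043.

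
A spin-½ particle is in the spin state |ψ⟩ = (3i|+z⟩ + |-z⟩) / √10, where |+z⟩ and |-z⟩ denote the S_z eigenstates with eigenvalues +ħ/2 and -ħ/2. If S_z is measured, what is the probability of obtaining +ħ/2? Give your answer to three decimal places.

The +ħ/2 outcome corresponds to |+z⟩. Its amplitude in |ψ⟩ is 3i/√10.
P = |3i|² / 10 = 9/10.

0.900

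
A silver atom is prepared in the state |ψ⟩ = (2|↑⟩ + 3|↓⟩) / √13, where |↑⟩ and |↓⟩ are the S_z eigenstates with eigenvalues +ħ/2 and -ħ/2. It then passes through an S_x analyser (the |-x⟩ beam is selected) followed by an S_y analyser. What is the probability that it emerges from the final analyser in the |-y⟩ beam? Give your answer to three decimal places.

0.019

First analyser (S_x): P(|-x⟩) = |⟨-x|ψ⟩|² = 1/26.
After stage 1 the state is |-x⟩; P(|-y⟩) = |⟨-y|-x⟩|² = 1/2.
Joint probability = 1/26 × 1/2 = 0.019.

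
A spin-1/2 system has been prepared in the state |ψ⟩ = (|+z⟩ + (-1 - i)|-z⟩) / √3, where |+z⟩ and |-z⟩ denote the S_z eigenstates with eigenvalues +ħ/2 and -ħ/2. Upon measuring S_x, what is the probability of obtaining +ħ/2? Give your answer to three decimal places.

0.167

|+x⟩ = (|+z⟩ + |-z⟩)/√2, so ⟨+x|ψ⟩ = (-i) / (√2·√3).
P = |-i|² / 6 = 1/6.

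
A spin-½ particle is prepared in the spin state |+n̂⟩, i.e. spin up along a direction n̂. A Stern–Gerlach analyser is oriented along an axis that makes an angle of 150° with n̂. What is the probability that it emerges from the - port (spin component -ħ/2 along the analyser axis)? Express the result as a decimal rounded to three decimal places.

For spin-½, the probability of finding spin-up along an axis at angle θ to the initial spin direction is cos²(θ/2); spin-down is sin²(θ/2).
θ = 150°, so P = sin²(75°) ≈ 0.933.

0.933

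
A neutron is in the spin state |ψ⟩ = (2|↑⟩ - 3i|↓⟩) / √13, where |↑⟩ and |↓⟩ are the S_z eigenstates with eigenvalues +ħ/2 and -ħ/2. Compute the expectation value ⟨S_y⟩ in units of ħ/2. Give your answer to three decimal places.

-0.923

⟨σ_y⟩ = 2 Im(a* b)/(|a|²+|b|²) with a = 2, b = -3i.
a* b = -6i, so ⟨σ_y⟩ = -12/13.
⟨S_y⟩ = (ħ/2)·⟨σ_y⟩.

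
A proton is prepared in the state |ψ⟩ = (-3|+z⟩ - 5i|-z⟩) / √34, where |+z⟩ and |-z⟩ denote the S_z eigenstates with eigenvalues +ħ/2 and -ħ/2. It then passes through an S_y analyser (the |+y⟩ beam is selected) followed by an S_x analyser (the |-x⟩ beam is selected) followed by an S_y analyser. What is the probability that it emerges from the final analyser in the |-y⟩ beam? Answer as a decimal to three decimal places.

0.235

First analyser (S_y): P(|+y⟩) = |⟨+y|ψ⟩|² = 64/68.
After stage 1 the state is |+y⟩; P(|-x⟩) = |⟨-x|+y⟩|² = 1/2.
After stage 2 the state is |-x⟩; P(|-y⟩) = |⟨-y|-x⟩|² = 1/2.
Joint probability = 64/68 × 1/2 × 1/2 = 0.235.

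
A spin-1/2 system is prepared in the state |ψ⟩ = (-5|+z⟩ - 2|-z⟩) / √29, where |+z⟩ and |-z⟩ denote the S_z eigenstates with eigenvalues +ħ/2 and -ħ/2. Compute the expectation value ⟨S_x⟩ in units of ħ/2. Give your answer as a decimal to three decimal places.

⟨σ_x⟩ = 2 Re(a* b)/(|a|²+|b|²) with a = -5, b = -2.
a* b = 10, so ⟨σ_x⟩ = 20/29.
⟨S_x⟩ = (ħ/2)·⟨σ_x⟩.

0.690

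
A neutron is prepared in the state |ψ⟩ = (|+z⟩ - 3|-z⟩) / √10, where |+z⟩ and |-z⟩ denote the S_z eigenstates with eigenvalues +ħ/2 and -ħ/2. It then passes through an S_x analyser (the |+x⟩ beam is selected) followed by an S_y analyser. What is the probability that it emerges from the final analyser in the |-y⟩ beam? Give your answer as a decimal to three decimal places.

First analyser (S_x): P(|+x⟩) = |⟨+x|ψ⟩|² = 4/20.
After stage 1 the state is |+x⟩; P(|-y⟩) = |⟨-y|+x⟩|² = 1/2.
Joint probability = 4/20 × 1/2 = 0.100.

0.100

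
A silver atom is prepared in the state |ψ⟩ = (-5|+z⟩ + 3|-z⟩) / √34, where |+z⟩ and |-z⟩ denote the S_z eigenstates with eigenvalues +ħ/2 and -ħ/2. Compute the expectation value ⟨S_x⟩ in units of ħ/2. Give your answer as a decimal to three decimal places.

-0.882

⟨σ_x⟩ = 2 Re(a* b)/(|a|²+|b|²) with a = -5, b = 3.
a* b = -15, so ⟨σ_x⟩ = -30/34.
⟨S_x⟩ = (ħ/2)·⟨σ_x⟩.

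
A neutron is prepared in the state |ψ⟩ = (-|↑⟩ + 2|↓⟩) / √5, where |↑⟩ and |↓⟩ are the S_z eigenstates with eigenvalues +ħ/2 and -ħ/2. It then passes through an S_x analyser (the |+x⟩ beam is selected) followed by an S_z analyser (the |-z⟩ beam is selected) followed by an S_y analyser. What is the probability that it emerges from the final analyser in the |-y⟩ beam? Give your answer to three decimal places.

First analyser (S_x): P(|+x⟩) = |⟨+x|ψ⟩|² = 1/10.
After stage 1 the state is |+x⟩; P(|-z⟩) = |⟨-z|+x⟩|² = 1/2.
After stage 2 the state is |-z⟩; P(|-y⟩) = |⟨-y|-z⟩|² = 1/2.
Joint probability = 1/10 × 1/2 × 1/2 = 0.025.

0.025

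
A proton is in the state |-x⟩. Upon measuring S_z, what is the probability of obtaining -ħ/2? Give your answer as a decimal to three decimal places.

In the S_z basis, |-x⟩ = (|+z⟩ - |-z⟩)/√2 and |-z⟩ = |-z⟩.
|⟨-z|-x⟩|² = 1/2.

0.500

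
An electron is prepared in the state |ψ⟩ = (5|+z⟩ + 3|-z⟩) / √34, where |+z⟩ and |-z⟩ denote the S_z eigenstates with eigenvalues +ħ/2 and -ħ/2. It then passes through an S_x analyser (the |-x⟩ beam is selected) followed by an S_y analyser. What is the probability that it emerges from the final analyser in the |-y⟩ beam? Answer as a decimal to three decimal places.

0.029

First analyser (S_x): P(|-x⟩) = |⟨-x|ψ⟩|² = 4/68.
After stage 1 the state is |-x⟩; P(|-y⟩) = |⟨-y|-x⟩|² = 1/2.
Joint probability = 4/68 × 1/2 = 0.029.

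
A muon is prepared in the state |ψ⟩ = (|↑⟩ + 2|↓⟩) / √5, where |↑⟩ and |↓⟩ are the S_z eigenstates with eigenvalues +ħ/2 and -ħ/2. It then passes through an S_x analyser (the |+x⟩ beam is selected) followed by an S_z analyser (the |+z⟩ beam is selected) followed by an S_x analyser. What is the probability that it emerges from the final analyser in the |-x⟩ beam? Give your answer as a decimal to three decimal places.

0.225

First analyser (S_x): P(|+x⟩) = |⟨+x|ψ⟩|² = 9/10.
After stage 1 the state is |+x⟩; P(|+z⟩) = |⟨+z|+x⟩|² = 1/2.
After stage 2 the state is |+z⟩; P(|-x⟩) = |⟨-x|+z⟩|² = 1/2.
Joint probability = 9/10 × 1/2 × 1/2 = 0.225.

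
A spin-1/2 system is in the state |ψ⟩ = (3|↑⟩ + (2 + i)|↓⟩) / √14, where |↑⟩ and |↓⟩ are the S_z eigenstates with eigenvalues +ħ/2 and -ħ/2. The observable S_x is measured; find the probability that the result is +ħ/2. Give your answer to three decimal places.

0.929

|+x⟩ = (|↑⟩ + |↓⟩)/√2, so ⟨+x|ψ⟩ = (5 + i) / (√2·√14).
P = |5 + i|² / 28 = 26/28.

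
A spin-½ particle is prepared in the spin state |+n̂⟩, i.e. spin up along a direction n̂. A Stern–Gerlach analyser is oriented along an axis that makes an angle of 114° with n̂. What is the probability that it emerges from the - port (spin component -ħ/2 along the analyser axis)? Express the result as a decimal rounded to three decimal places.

For spin-½, the probability of finding spin-up along an axis at angle θ to the initial spin direction is cos²(θ/2); spin-down is sin²(θ/2).
θ = 114°, so P = sin²(57°) ≈ 0.703.

0.703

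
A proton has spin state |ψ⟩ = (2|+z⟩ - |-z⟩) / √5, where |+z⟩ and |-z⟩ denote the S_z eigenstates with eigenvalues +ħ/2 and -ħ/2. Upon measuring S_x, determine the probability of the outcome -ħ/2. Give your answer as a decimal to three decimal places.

0.900

|-x⟩ = (|+z⟩ - |-z⟩)/√2, so ⟨-x|ψ⟩ = (3) / (√2·√5).
P = |3|² / 10 = 9/10.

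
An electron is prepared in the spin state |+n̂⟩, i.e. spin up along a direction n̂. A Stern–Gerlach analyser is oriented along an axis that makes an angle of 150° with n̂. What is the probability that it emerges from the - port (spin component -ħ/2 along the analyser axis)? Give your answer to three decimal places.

For spin-½, the probability of finding spin-up along an axis at angle θ to the initial spin direction is cos²(θ/2); spin-down is sin²(θ/2).
θ = 150°, so P = sin²(75°) ≈ 0.933.

0.933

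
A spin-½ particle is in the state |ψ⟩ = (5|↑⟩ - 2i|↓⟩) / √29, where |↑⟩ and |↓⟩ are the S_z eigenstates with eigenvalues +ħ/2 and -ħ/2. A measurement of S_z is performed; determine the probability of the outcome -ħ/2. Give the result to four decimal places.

The -ħ/2 outcome corresponds to |↓⟩. Its amplitude in |ψ⟩ is -2i/√29.
P = |-2i|² / 29 = 4/29.

0.1379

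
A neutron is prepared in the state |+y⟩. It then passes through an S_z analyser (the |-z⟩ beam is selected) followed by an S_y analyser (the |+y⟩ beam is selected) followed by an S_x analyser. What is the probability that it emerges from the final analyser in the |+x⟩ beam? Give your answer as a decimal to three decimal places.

First analyser (S_z): from |+y⟩, P(|-z⟩) = 1/2.
After stage 1 the state is |-z⟩; P(|+y⟩) = |⟨+y|-z⟩|² = 1/2.
After stage 2 the state is |+y⟩; P(|+x⟩) = |⟨+x|+y⟩|² = 1/2.
Joint probability = 1/2 × 1/2 × 1/2 = 0.125.

0.125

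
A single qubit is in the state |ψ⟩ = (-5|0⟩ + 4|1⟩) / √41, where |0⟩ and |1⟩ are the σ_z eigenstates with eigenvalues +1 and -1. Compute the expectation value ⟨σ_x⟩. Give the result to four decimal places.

⟨σ_x⟩ = 2 Re(a* b)/(|a|²+|b|²) with a = -5, b = 4.
a* b = -20, so ⟨σ_x⟩ = -40/41.

-0.9756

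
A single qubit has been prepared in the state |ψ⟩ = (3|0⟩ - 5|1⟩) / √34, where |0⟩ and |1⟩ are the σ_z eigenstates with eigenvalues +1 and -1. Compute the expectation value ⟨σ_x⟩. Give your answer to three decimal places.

-0.882

⟨σ_x⟩ = 2 Re(a* b)/(|a|²+|b|²) with a = 3, b = -5.
a* b = -15, so ⟨σ_x⟩ = -30/34.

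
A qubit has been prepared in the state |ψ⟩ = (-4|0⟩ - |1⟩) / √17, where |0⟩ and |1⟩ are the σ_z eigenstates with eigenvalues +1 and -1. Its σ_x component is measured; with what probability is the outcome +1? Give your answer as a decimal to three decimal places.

0.735

|+x⟩ = (|0⟩ + |1⟩)/√2, so ⟨+x|ψ⟩ = (-5) / (√2·√17).
P = |-5|² / 34 = 25/34.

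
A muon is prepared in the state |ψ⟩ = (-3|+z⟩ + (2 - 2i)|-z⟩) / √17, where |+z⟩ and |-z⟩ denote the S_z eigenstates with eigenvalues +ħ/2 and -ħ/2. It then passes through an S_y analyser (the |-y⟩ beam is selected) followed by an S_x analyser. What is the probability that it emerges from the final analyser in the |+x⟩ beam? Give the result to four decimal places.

0.0735

First analyser (S_y): P(|-y⟩) = |⟨-y|ψ⟩|² = 5/34.
After stage 1 the state is |-y⟩; P(|+x⟩) = |⟨+x|-y⟩|² = 1/2.
Joint probability = 5/34 × 1/2 = 0.0735.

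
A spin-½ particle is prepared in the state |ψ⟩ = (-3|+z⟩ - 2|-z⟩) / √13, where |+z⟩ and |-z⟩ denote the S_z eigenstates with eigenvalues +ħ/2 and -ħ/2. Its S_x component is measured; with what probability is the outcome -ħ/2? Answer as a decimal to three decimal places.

0.038

|-x⟩ = (|+z⟩ - |-z⟩)/√2, so ⟨-x|ψ⟩ = (-1) / (√2·√13).
P = |-1|² / 26 = 1/26.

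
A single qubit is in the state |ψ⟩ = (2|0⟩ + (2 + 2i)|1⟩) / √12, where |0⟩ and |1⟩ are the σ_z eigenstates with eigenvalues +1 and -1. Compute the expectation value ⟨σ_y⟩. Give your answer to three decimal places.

⟨σ_y⟩ = 2 Im(a* b)/(|a|²+|b|²) with a = 2, b = (2 + 2i).
a* b = (4 + 4i), so ⟨σ_y⟩ = 8/12.

0.667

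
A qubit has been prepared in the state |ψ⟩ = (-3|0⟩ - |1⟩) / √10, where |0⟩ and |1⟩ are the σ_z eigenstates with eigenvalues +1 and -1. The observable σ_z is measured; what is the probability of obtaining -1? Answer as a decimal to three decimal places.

0.100

The -1 outcome corresponds to |1⟩. Its amplitude in |ψ⟩ is -1/√10.
P = |-1|² / 10 = 1/10.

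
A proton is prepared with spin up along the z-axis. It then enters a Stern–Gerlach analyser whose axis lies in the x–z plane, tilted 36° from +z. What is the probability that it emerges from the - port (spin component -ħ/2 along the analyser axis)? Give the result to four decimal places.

0.0955

For spin-½, the probability of finding spin-up along an axis at angle θ to the initial spin direction is cos²(θ/2); spin-down is sin²(θ/2).
θ = 36°, so P = sin²(18°) ≈ 0.0955.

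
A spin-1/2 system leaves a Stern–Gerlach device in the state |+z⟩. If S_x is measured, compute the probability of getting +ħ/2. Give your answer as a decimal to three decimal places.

In the S_z basis, |+z⟩ = |+z⟩ and |+x⟩ = (|+z⟩ + |-z⟩)/√2.
|⟨+x|+z⟩|² = 1/2.

0.500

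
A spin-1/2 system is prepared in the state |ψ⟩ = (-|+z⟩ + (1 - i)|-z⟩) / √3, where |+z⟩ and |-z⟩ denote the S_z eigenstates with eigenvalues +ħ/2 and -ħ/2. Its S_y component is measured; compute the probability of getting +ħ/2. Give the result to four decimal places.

0.8333

|+y⟩ = (|+z⟩ + i|-z⟩)/√2, so ⟨+y|ψ⟩ = (-2 - i) / (√2·√3).
P = |-2 - i|² / 6 = 5/6.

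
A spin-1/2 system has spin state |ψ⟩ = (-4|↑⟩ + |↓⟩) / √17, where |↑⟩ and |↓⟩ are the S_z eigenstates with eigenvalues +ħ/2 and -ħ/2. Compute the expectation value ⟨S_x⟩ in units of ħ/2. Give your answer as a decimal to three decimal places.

-0.471

⟨σ_x⟩ = 2 Re(a* b)/(|a|²+|b|²) with a = -4, b = 1.
a* b = -4, so ⟨σ_x⟩ = -8/17.
⟨S_x⟩ = (ħ/2)·⟨σ_x⟩.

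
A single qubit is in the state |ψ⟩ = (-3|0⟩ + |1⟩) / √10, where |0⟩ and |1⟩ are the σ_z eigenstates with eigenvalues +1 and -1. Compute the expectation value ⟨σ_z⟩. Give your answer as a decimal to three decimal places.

⟨σ_z⟩ = |a|² - |b|² divided by |a|²+|b|², with a, b the |0⟩, |1⟩ amplitudes.
= (9 - 1)/10 = 8/10.

0.800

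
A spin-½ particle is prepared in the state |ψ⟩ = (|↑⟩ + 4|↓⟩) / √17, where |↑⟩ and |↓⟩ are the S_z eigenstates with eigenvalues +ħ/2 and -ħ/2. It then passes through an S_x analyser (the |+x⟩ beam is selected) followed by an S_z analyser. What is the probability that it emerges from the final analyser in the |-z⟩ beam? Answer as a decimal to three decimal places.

0.368

First analyser (S_x): P(|+x⟩) = |⟨+x|ψ⟩|² = 25/34.
After stage 1 the state is |+x⟩; P(|-z⟩) = |⟨-z|+x⟩|² = 1/2.
Joint probability = 25/34 × 1/2 = 0.368.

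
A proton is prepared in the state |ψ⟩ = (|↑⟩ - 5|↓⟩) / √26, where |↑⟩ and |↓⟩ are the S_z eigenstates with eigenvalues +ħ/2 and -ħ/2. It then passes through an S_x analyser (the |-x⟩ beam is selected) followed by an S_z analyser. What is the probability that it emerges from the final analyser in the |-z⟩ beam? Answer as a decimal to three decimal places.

0.346

First analyser (S_x): P(|-x⟩) = |⟨-x|ψ⟩|² = 36/52.
After stage 1 the state is |-x⟩; P(|-z⟩) = |⟨-z|-x⟩|² = 1/2.
Joint probability = 36/52 × 1/2 = 0.346.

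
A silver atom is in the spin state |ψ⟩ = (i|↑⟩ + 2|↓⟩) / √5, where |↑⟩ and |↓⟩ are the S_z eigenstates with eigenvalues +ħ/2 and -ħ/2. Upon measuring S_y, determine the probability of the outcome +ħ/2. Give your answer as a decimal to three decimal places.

|+y⟩ = (|↑⟩ + i|↓⟩)/√2, so ⟨+y|ψ⟩ = (-i) / (√2·√5).
P = |-i|² / 10 = 1/10.

0.100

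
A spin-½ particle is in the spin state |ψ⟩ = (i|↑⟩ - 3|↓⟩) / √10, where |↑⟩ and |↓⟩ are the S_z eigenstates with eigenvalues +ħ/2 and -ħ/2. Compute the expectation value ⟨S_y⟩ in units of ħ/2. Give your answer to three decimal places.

⟨σ_y⟩ = 2 Im(a* b)/(|a|²+|b|²) with a = i, b = -3.
a* b = 3i, so ⟨σ_y⟩ = 6/10.
⟨S_y⟩ = (ħ/2)·⟨σ_y⟩.

0.600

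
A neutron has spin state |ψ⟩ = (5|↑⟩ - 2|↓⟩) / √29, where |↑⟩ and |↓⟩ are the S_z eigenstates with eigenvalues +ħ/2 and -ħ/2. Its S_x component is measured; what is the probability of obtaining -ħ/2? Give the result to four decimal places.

|-x⟩ = (|↑⟩ - |↓⟩)/√2, so ⟨-x|ψ⟩ = (7) / (√2·√29).
P = |7|² / 58 = 49/58.

0.8448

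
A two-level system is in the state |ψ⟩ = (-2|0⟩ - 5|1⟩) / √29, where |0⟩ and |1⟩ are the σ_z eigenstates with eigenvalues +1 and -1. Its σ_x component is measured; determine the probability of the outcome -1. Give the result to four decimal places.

0.1552

|-x⟩ = (|0⟩ - |1⟩)/√2, so ⟨-x|ψ⟩ = (3) / (√2·√29).
P = |3|² / 58 = 9/58.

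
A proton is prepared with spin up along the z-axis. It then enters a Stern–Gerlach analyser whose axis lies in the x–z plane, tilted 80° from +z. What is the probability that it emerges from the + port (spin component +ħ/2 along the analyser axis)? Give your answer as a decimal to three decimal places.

For spin-½, the probability of finding spin-up along an axis at angle θ to the initial spin direction is cos²(θ/2); spin-down is sin²(θ/2).
θ = 80°, so P = cos²(40°) ≈ 0.587.

0.587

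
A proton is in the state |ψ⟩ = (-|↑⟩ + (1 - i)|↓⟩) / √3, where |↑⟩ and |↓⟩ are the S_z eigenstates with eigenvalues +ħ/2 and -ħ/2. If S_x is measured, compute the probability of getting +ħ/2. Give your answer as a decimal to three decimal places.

|+x⟩ = (|↑⟩ + |↓⟩)/√2, so ⟨+x|ψ⟩ = (-i) / (√2·√3).
P = |-i|² / 6 = 1/6.

0.167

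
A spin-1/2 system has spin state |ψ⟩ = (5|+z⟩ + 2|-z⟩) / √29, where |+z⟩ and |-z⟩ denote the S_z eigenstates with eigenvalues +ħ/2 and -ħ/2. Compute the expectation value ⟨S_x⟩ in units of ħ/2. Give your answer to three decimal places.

0.690

⟨σ_x⟩ = 2 Re(a* b)/(|a|²+|b|²) with a = 5, b = 2.
a* b = 10, so ⟨σ_x⟩ = 20/29.
⟨S_x⟩ = (ħ/2)·⟨σ_x⟩.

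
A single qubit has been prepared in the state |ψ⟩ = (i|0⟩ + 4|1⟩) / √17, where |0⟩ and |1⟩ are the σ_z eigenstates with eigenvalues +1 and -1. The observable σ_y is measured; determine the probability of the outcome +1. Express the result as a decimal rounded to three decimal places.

0.265

|+y⟩ = (|0⟩ + i|1⟩)/√2, so ⟨+y|ψ⟩ = (-3i) / (√2·√17).
P = |-3i|² / 34 = 9/34.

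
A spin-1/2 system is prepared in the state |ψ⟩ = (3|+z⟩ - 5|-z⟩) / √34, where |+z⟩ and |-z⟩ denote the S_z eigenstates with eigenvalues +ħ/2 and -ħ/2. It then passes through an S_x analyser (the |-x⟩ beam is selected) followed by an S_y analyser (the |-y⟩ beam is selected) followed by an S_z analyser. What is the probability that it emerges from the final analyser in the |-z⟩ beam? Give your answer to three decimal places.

First analyser (S_x): P(|-x⟩) = |⟨-x|ψ⟩|² = 64/68.
After stage 1 the state is |-x⟩; P(|-y⟩) = |⟨-y|-x⟩|² = 1/2.
After stage 2 the state is |-y⟩; P(|-z⟩) = |⟨-z|-y⟩|² = 1/2.
Joint probability = 64/68 × 1/2 × 1/2 = 0.235.

0.235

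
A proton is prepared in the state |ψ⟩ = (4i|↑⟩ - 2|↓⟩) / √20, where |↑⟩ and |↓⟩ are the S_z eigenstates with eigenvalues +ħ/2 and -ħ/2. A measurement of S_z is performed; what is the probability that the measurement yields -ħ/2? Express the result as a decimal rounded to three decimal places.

0.200

The -ħ/2 outcome corresponds to |↓⟩. Its amplitude in |ψ⟩ is -2/√20.
P = |-2|² / 20 = 4/20.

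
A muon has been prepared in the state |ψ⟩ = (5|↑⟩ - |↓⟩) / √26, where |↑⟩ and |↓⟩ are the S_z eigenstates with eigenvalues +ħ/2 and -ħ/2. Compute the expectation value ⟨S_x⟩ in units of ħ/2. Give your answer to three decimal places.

⟨σ_x⟩ = 2 Re(a* b)/(|a|²+|b|²) with a = 5, b = -1.
a* b = -5, so ⟨σ_x⟩ = -10/26.
⟨S_x⟩ = (ħ/2)·⟨σ_x⟩.

-0.385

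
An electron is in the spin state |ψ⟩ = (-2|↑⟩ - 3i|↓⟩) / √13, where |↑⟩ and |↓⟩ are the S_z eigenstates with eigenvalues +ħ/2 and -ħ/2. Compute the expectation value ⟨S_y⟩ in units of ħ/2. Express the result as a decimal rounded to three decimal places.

0.923

⟨σ_y⟩ = 2 Im(a* b)/(|a|²+|b|²) with a = -2, b = -3i.
a* b = 6i, so ⟨σ_y⟩ = 12/13.
⟨S_y⟩ = (ħ/2)·⟨σ_y⟩.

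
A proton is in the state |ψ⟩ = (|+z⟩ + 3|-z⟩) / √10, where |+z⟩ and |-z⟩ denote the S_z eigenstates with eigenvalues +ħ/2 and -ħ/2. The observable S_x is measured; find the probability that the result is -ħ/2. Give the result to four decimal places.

|-x⟩ = (|+z⟩ - |-z⟩)/√2, so ⟨-x|ψ⟩ = (-2) / (√2·√10).
P = |-2|² / 20 = 4/20.

0.2000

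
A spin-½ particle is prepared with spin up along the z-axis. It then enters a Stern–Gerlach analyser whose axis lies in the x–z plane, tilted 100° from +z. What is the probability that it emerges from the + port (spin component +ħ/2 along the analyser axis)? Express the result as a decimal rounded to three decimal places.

0.413

For spin-½, the probability of finding spin-up along an axis at angle θ to the initial spin direction is cos²(θ/2); spin-down is sin²(θ/2).
θ = 100°, so P = cos²(50°) ≈ 0.413.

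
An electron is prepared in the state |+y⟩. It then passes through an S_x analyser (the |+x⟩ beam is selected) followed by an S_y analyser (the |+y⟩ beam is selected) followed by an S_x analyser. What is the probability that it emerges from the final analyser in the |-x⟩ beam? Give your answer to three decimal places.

0.125

First analyser (S_x): from |+y⟩, P(|+x⟩) = 1/2.
After stage 1 the state is |+x⟩; P(|+y⟩) = |⟨+y|+x⟩|² = 1/2.
After stage 2 the state is |+y⟩; P(|-x⟩) = |⟨-x|+y⟩|² = 1/2.
Joint probability = 1/2 × 1/2 × 1/2 = 0.125.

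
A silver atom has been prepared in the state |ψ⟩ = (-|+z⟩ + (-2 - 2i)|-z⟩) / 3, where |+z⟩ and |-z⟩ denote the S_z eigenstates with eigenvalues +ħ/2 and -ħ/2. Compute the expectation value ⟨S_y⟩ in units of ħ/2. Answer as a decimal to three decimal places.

0.444

⟨σ_y⟩ = 2 Im(a* b)/(|a|²+|b|²) with a = -1, b = (-2 - 2i).
a* b = (2 + 2i), so ⟨σ_y⟩ = 4/9.
⟨S_y⟩ = (ħ/2)·⟨σ_y⟩.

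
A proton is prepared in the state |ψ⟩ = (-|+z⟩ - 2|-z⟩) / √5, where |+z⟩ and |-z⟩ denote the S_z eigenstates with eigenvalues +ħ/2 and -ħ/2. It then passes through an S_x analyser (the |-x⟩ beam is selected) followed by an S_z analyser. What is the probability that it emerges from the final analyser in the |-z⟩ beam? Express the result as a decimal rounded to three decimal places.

0.050

First analyser (S_x): P(|-x⟩) = |⟨-x|ψ⟩|² = 1/10.
After stage 1 the state is |-x⟩; P(|-z⟩) = |⟨-z|-x⟩|² = 1/2.
Joint probability = 1/10 × 1/2 = 0.050.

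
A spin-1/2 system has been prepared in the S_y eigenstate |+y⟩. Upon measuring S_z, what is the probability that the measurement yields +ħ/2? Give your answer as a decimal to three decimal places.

In the S_z basis, |+y⟩ = (|+z⟩ + i|-z⟩)/√2 and |+z⟩ = |+z⟩.
|⟨+z|+y⟩|² = 1/2.

0.500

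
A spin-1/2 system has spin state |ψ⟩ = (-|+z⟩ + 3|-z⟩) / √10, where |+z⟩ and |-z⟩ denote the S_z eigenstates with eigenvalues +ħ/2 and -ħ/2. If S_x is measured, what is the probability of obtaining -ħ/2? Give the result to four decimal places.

|-x⟩ = (|+z⟩ - |-z⟩)/√2, so ⟨-x|ψ⟩ = (-4) / (√2·√10).
P = |-4|² / 20 = 16/20.

0.8000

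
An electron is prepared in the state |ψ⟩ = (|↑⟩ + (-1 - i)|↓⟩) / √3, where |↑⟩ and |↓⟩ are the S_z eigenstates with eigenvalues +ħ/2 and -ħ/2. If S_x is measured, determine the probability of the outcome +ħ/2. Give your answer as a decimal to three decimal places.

|+x⟩ = (|↑⟩ + |↓⟩)/√2, so ⟨+x|ψ⟩ = (-i) / (√2·√3).
P = |-i|² / 6 = 1/6.

0.167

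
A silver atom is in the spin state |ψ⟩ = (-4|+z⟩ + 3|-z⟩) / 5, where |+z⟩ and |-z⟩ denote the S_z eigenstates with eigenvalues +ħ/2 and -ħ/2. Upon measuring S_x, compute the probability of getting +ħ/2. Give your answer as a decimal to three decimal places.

0.020

|+x⟩ = (|+z⟩ + |-z⟩)/√2, so ⟨+x|ψ⟩ = (-1) / (√2·5).
P = |-1|² / 50 = 1/50.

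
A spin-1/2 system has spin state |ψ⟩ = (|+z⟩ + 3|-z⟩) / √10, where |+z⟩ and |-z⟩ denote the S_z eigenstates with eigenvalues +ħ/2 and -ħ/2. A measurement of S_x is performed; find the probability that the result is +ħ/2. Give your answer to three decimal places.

|+x⟩ = (|+z⟩ + |-z⟩)/√2, so ⟨+x|ψ⟩ = (4) / (√2·√10).
P = |4|² / 20 = 16/20.

0.800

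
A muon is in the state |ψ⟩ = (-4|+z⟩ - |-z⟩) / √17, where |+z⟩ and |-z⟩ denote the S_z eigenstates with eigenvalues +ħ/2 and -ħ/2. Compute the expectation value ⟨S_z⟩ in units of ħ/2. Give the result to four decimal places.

0.8824

⟨σ_z⟩ = |a|² - |b|² divided by |a|²+|b|², with a, b the |+z⟩, |-z⟩ amplitudes.
= (16 - 1)/17 = 15/17.
⟨S_z⟩ = (ħ/2)·⟨σ_z⟩.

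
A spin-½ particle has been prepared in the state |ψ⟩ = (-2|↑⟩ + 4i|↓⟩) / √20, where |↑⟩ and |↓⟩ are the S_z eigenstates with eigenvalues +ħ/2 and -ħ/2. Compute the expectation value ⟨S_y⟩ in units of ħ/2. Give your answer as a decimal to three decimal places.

⟨σ_y⟩ = 2 Im(a* b)/(|a|²+|b|²) with a = -2, b = 4i.
a* b = -8i, so ⟨σ_y⟩ = -16/20.
⟨S_y⟩ = (ħ/2)·⟨σ_y⟩.

-0.800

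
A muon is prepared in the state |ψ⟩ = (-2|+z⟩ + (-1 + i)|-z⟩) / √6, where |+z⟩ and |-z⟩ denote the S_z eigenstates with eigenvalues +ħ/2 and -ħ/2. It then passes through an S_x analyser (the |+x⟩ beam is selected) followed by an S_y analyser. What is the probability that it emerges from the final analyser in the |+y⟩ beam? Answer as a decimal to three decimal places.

First analyser (S_x): P(|+x⟩) = |⟨+x|ψ⟩|² = 10/12.
After stage 1 the state is |+x⟩; P(|+y⟩) = |⟨+y|+x⟩|² = 1/2.
Joint probability = 10/12 × 1/2 = 0.417.

0.417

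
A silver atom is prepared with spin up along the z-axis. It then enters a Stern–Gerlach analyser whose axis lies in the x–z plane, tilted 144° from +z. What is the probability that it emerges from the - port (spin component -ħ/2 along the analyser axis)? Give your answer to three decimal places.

For spin-½, the probability of finding spin-up along an axis at angle θ to the initial spin direction is cos²(θ/2); spin-down is sin²(θ/2).
θ = 144°, so P = sin²(72°) ≈ 0.905.

0.905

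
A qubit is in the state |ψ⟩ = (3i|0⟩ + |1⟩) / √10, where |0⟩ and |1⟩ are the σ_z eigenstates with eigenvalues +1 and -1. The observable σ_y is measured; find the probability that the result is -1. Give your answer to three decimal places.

|-y⟩ = (|0⟩ - i|1⟩)/√2, so ⟨-y|ψ⟩ = (4i) / (√2·√10).
P = |4i|² / 20 = 16/20.

0.800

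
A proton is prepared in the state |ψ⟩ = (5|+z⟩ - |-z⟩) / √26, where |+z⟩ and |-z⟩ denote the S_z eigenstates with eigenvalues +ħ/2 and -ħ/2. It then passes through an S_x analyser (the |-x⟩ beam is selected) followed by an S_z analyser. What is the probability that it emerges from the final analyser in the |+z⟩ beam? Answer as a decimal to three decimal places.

0.346

First analyser (S_x): P(|-x⟩) = |⟨-x|ψ⟩|² = 36/52.
After stage 1 the state is |-x⟩; P(|+z⟩) = |⟨+z|-x⟩|² = 1/2.
Joint probability = 36/52 × 1/2 = 0.346.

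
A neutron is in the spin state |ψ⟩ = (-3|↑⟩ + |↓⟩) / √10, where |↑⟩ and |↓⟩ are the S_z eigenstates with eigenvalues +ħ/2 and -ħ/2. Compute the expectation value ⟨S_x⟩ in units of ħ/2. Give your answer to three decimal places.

⟨σ_x⟩ = 2 Re(a* b)/(|a|²+|b|²) with a = -3, b = 1.
a* b = -3, so ⟨σ_x⟩ = -6/10.
⟨S_x⟩ = (ħ/2)·⟨σ_x⟩.

-0.600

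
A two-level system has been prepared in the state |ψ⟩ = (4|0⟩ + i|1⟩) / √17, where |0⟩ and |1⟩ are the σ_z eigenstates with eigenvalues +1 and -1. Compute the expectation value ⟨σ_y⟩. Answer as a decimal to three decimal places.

0.471

⟨σ_y⟩ = 2 Im(a* b)/(|a|²+|b|²) with a = 4, b = i.
a* b = 4i, so ⟨σ_y⟩ = 8/17.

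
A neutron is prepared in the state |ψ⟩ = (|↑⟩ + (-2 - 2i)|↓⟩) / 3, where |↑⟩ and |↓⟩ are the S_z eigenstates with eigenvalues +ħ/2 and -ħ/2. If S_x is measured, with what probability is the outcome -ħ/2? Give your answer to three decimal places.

0.722

|-x⟩ = (|↑⟩ - |↓⟩)/√2, so ⟨-x|ψ⟩ = (3 + 2i) / (√2·3).
P = |3 + 2i|² / 18 = 13/18.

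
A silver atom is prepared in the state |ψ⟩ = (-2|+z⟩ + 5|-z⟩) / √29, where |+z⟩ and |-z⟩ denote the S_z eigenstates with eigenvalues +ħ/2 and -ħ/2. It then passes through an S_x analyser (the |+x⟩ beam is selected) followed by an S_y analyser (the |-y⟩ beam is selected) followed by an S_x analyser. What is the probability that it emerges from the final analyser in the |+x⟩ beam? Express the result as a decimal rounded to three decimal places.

First analyser (S_x): P(|+x⟩) = |⟨+x|ψ⟩|² = 9/58.
After stage 1 the state is |+x⟩; P(|-y⟩) = |⟨-y|+x⟩|² = 1/2.
After stage 2 the state is |-y⟩; P(|+x⟩) = |⟨+x|-y⟩|² = 1/2.
Joint probability = 9/58 × 1/2 × 1/2 = 0.039.

0.039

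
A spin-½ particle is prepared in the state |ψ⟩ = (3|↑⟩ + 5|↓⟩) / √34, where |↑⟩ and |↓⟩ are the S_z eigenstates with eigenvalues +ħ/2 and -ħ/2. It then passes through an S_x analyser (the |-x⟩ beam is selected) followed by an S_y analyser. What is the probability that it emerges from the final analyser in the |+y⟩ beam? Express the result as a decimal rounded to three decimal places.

First analyser (S_x): P(|-x⟩) = |⟨-x|ψ⟩|² = 4/68.
After stage 1 the state is |-x⟩; P(|+y⟩) = |⟨+y|-x⟩|² = 1/2.
Joint probability = 4/68 × 1/2 = 0.029.

0.029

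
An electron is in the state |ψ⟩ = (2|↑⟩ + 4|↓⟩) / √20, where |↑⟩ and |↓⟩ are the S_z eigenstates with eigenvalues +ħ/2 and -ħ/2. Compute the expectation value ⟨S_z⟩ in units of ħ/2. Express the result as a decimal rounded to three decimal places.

-0.600

⟨σ_z⟩ = |a|² - |b|² divided by |a|²+|b|², with a, b the |↑⟩, |↓⟩ amplitudes.
= (4 - 16)/20 = -12/20.
⟨S_z⟩ = (ħ/2)·⟨σ_z⟩.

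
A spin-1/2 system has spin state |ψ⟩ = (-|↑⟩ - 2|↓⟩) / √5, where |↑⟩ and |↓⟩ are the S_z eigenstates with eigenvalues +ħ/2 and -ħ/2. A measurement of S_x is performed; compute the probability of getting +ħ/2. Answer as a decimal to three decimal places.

0.900

|+x⟩ = (|↑⟩ + |↓⟩)/√2, so ⟨+x|ψ⟩ = (-3) / (√2·√5).
P = |-3|² / 10 = 9/10.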